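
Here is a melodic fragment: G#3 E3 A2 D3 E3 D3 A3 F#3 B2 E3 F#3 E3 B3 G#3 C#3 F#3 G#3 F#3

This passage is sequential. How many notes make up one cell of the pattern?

There are 18 notes; a 6-note unit gives 3 cells:
G#3 E3 A2 D3 E3 D3 | A3 F#3 B2 E3 F#3 E3 | B3 G#3 C#3 F#3 G#3 F#3
Every group is a transposition up a 2nd of the one before; no shorter unit works.

6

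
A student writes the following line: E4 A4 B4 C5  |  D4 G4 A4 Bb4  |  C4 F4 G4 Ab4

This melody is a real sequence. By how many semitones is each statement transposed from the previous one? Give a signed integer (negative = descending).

-2

The 4-note cells begin on E4, D4, C4 — each down a 2nd from the last.
E4 to D4 spans -2 semitones.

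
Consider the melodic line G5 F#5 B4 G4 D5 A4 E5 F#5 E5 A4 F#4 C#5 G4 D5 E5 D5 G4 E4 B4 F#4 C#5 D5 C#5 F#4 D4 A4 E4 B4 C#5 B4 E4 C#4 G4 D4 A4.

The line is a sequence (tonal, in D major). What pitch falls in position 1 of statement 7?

A4

The unit is 7 notes. Position-1 pitches of the 5 shown cells: G5, F#5, E5, D5, C#5.
Each moves down a 2nd. Continuing: B4 → A4.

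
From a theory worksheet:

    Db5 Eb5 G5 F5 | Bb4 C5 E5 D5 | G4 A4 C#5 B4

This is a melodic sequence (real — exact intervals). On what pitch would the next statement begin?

Taking 4-note groups, the heads are Db5, Bb4, G4: the pattern moves down a 3rd.
One more step down a 3rd gives E4.

E4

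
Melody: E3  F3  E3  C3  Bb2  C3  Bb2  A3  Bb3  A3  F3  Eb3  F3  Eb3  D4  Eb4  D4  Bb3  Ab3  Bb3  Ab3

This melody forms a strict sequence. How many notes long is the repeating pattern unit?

21 notes total. Splitting into 3 groups of 7:
E3 F3 E3 C3 Bb2 C3 Bb2 | A3 Bb3 A3 F3 Eb3 F3 Eb3 | D4 Eb4 D4 Bb3 Ab3 Bb3 Ab3
Every group is a transposition up a 4th of the one before; no shorter unit works.

7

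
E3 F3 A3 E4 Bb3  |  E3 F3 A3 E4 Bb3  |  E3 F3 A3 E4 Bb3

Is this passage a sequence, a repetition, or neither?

repetition

Each 5-note cell is identical (E3 F3 A3 E4 Bb3), restated at the same pitch.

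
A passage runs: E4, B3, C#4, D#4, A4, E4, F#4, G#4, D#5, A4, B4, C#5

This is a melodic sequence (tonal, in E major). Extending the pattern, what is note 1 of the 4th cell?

G#5

The unit is 4 notes. Position-1 pitches of the 3 shown cells: E4, A4, D#5.
From D#5, up a 4th gives G#5.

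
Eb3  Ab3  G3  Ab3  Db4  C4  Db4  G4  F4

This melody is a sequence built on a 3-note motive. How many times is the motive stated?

9 notes in groups of 3 gives 9/3 = 3 statements.
Starts: Eb3, Ab3, Db4 — each up a 4th.

3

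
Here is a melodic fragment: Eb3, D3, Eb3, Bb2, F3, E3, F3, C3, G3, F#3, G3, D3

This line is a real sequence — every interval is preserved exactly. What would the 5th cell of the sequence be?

B3 A#3 B3 F#3

Unit = 4 notes; the statements start on Eb3, F3, G3, moving up a 2nd each time.
Carrying on: A3 → B3.
From B3 the exact shape gives B3 A#3 B3 F#3.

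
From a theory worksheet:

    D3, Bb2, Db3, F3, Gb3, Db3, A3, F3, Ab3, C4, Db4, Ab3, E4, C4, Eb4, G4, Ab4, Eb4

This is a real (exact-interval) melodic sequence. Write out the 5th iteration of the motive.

With a 6-note motive the entries are D3, A3, E4, each up a 5th from the previous.
Extending up a 5th: B4 → F#5.
Statement 5 starts on F#5 and keeps the same exact contour: F#5 D5 F5 A5 Bb5 F5.

F#5 D5 F5 A5 Bb5 F5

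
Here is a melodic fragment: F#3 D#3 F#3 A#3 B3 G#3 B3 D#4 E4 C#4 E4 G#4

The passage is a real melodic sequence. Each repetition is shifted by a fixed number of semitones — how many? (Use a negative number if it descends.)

Unit = 4 notes; the statements start on F#3, B3, E4, moving up a 4th each time.
Counting half-steps from F#3 to B3: 5.

5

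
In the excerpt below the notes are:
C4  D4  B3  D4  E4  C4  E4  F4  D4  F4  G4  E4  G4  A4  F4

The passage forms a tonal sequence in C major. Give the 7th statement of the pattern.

B4 C5 A4

With a 3-note motive the entries are C4, D4, E4, F4, G4, each up a 2nd from the previous.
Carrying on: A4 → B4.
So cell 7 is B4 C5 A4.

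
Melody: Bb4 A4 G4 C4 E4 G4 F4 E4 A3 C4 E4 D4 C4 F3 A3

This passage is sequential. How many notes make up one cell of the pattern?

5

15 notes total. Splitting into 3 groups of 5:
Bb4 A4 G4 C4 E4 | G4 F4 E4 A3 C4 | E4 D4 C4 F3 A3
Each cell is the previous one down a 3rd — so the unit is 5 notes.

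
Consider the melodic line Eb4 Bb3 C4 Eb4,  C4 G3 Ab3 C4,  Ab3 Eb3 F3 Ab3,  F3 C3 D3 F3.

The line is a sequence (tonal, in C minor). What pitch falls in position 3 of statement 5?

With 4-note cells, note 3 of each statement runs C4, Ab3, F3, D3.
One more down a 3rd gives Bb2.

Bb2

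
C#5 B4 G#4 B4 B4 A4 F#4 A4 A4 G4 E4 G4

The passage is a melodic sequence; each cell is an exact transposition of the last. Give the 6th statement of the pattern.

With a 4-note motive the entries are C#5, B4, A4, each down a 2nd from the previous.
Extending down a 2nd: G4 → F4 → Eb4.
From Eb4 the exact shape gives Eb4 Db4 Bb3 Db4.

Eb4 Db4 Bb3 Db4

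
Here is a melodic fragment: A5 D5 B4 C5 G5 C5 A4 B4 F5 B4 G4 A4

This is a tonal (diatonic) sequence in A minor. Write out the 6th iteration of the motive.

C5 F4 D4 E4

Unit = 4 notes; the statements start on A5, G5, F5, moving down a 2nd each time.
Extending down a 2nd: E5 → D5 → C5.
So cell 6 is C5 F4 D4 E4.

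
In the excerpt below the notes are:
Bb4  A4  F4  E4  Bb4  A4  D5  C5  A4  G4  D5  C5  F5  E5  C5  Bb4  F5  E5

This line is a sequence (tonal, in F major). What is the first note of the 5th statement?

With a 6-note motive the entries are Bb4, D5, F5, each up a 3rd from the previous.
Extending the heads up a 3rd: A5 → C6.

C6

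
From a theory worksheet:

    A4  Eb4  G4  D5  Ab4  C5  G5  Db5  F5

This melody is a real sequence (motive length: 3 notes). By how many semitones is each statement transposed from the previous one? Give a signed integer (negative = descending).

Unit = 3 notes; the statements start on A4, D5, G5, moving up a 4th each time.
A4 to D5 spans +5 semitones.

5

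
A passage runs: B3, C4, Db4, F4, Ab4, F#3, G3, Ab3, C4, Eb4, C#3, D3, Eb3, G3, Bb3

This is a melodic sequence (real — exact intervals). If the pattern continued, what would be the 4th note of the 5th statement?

A2

Grouping in 5s, the 4th note of each cell is F4, C4, G3.
Each moves down a 4th. Continuing: D3 → A2.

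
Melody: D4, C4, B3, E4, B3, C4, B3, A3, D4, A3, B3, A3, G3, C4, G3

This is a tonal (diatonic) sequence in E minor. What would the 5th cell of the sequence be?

G3 F#3 E3 A3 E3

With a 5-note motive the entries are D4, C4, B3, each down a 2nd from the previous.
Extending down a 2nd: A3 → G3.
Statement 5 starts on G3 and keeps the same diatonic contour: G3 F#3 E3 A3 E3.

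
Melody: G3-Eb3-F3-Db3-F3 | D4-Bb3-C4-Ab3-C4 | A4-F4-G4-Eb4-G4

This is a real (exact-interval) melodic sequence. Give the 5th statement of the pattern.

B5 G5 A5 F5 A5

The 5-note cells begin on G3, D4, A4 — each up a 5th from the last.
Extending up a 5th: E5 → B5.
So cell 5 is B5 G5 A5 F5 A5.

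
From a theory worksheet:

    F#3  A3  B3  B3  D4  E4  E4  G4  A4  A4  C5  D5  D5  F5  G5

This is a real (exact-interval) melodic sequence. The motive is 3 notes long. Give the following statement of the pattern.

With a 3-note motive the entries are F#3, B3, E4, A4, D5, each up a 4th from the previous.
So cell 6 is G5 Bb5 C6.

G5 Bb5 C6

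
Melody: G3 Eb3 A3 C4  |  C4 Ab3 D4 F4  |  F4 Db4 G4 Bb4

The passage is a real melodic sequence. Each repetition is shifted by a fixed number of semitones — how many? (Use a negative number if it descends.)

5

Taking 4-note groups, the heads are G3, C4, F4: the pattern moves up a 4th.
Counting half-steps from G3 to C4: 5.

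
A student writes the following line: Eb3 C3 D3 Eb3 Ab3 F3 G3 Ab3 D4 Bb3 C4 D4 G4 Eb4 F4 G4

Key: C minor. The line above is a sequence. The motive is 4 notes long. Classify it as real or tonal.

tonal

Every note is diatonic to C minor.
Cell 1 has -3 semitones from note 1 to 2, but cell 3 has -4 — the interval quality changes while the contour stays the same, which is the hallmark of a tonal sequence.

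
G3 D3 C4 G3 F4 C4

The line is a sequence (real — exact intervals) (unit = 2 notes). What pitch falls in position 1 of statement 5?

Eb5

The unit is 2 notes. Position-1 pitches of the 3 shown cells: G3, C4, F4.
Extending up a 4th: Bb4 → Eb5.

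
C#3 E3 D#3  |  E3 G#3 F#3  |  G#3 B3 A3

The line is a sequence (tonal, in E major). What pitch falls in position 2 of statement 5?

F#4

With 3-note cells, note 2 of each statement runs E3, G#3, B3.
Extending up a 3rd: D#4 → F#4.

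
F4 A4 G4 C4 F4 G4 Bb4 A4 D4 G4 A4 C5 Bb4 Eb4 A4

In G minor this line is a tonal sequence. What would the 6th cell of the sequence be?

Unit = 5 notes; the statements start on F4, G4, A4, moving up a 2nd each time.
Extending up a 2nd: Bb4 → C5 → D5.
So cell 6 is D5 F5 Eb5 A4 D5.

D5 F5 Eb5 A4 D5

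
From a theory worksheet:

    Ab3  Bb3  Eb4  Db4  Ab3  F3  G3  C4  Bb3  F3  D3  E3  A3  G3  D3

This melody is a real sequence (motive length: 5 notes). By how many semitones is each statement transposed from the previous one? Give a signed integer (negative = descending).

Unit = 5 notes; the statements start on Ab3, F3, D3, moving down a 3rd each time.
Counting half-steps from Ab3 to F3: -3.

-3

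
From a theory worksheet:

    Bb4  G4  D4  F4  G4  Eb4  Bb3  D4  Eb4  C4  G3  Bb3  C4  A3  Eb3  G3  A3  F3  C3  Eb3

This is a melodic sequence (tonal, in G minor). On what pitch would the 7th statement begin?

D3

Taking 4-note groups, the heads are Bb4, G4, Eb4, C4, A3: the pattern moves down a 3rd.
Continuing: F3 → D3. Statement 7 starts on D3.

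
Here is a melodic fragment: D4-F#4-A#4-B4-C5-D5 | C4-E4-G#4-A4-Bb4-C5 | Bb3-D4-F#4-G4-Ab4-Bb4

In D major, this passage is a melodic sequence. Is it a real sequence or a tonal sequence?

Each cell has the same semitone pattern (4, 4, 1, 1, 2) — intervals are preserved exactly.
And A#4 lies outside D major, so the sequence is real rather than tonal.

real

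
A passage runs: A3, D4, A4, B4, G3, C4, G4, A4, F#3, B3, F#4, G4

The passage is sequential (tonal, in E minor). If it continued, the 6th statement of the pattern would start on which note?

Unit = 4 notes; the statements start on A3, G3, F#3, moving down a 2nd each time.
Extending the heads down a 2nd: E3 → D3 → C3.

C3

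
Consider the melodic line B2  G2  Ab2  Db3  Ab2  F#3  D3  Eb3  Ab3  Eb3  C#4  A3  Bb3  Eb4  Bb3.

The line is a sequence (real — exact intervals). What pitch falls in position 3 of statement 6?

G5

With 5-note cells, note 3 of each statement runs Ab2, Eb3, Bb3.
Carrying that up a 5th forward: F4 → C5 → G5.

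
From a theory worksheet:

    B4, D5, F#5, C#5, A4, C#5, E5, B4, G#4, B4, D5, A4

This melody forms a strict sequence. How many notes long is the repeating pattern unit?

4

Try groups of 4 (3 cells in 12 notes):
B4 D5 F#5 C#5 | A4 C#5 E5 B4 | G#4 B4 D5 A4
That's a consistent down a 2nd shift per cell, and no other grouping gives one.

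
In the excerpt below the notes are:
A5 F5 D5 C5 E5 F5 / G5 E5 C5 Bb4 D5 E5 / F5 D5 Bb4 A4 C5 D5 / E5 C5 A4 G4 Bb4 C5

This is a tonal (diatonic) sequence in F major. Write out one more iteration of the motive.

D5 Bb4 G4 F4 A4 Bb4

The 6-note cells begin on A5, G5, F5, E5 — each down a 2nd from the last.
Statement 5 starts on D5 and keeps the same diatonic contour: D5 Bb4 G4 F4 A4 Bb4.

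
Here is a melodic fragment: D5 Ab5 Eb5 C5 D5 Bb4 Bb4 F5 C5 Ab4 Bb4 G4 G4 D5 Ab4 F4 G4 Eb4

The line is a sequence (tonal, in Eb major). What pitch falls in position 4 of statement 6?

G3

The unit is 6 notes. Position-4 pitches of the 3 shown cells: C5, Ab4, F4.
Extending down a 3rd: D4 → Bb3 → G3.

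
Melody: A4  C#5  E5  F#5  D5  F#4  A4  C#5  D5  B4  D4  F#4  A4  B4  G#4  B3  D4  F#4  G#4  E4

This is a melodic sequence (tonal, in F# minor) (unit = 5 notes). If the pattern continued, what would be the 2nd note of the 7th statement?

With 5-note cells, note 2 of each statement runs C#5, A4, F#4, D4.
Each moves down a 3rd. Continuing: B3 → G#3 → E3.

E3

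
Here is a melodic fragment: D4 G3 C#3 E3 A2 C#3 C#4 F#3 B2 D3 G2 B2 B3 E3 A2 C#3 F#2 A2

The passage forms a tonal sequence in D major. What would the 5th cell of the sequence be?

G3 C#3 F#2 A2 D2 F#2

With a 6-note motive the entries are D4, C#4, B3, each down a 2nd from the previous.
Extending down a 2nd: A3 → G3.
Statement 5 starts on G3 and keeps the same diatonic contour: G3 C#3 F#2 A2 D2 F#2.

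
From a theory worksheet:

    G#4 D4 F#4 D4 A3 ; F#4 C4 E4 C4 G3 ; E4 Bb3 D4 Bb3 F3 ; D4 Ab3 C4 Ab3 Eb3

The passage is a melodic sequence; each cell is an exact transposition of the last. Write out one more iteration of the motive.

C4 Gb3 Bb3 Gb3 Db3

The 5-note cells begin on G#4, F#4, E4, D4 — each down a 2nd from the last.
Statement 5 starts on C4 and keeps the same exact contour: C4 Gb3 Bb3 Gb3 Db3.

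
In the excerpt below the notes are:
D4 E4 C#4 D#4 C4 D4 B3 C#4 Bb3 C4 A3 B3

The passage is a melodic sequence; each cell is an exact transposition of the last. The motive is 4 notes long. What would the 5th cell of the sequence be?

Gb3 Ab3 F3 G3

With a 4-note motive the entries are D4, C4, Bb3, each down a 2nd from the previous.
Continuing the starts: Ab3 → Gb3.
So cell 5 is Gb3 Ab3 F3 G3.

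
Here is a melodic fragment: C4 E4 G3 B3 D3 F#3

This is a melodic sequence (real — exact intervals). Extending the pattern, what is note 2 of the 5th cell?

The unit is 2 notes. Position-2 pitches of the 3 shown cells: E4, B3, F#3.
Carrying that down a 4th forward: C#3 → G#2.

G#2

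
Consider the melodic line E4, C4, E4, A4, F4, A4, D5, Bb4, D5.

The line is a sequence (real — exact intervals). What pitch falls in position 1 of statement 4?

With 3-note cells, note 1 of each statement runs E4, A4, D5.
One more up a 4th gives G5.

G5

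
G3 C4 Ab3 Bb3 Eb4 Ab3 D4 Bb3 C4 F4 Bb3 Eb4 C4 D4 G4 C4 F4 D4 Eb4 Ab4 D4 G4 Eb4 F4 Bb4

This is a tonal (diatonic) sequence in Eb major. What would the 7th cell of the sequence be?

Taking 5-note groups, the heads are G3, Ab3, Bb3, C4, D4: the pattern moves up a 2nd.
Carrying on: Eb4 → F4.
So cell 7 is F4 Bb4 G4 Ab4 D5.

F4 Bb4 G4 Ab4 D5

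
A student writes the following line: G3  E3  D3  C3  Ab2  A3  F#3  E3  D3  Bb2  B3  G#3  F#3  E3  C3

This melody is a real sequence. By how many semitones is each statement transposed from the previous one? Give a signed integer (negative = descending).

2

With a 5-note motive the entries are G3, A3, B3, each up a 2nd from the previous.
Counting half-steps from G3 to A3: 2.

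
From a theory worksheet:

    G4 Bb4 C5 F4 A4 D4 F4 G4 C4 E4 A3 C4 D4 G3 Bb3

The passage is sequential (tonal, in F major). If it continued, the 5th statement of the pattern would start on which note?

Bb2

Unit = 5 notes; the statements start on G4, D4, A3, moving down a 4th each time.
Extending the heads down a 4th: E3 → Bb2.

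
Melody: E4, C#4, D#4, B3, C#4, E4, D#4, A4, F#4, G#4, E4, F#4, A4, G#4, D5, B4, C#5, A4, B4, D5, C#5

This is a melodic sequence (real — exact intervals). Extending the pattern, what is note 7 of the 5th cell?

Grouping in 7s, the 7th note of each cell is D#4, G#4, C#5.
Extending up a 4th: F#5 → B5.

B5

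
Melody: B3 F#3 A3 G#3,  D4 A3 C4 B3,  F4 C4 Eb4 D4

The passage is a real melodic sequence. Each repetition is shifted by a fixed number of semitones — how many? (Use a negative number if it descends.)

3

Unit = 4 notes; the statements start on B3, D4, F4, moving up a 3rd each time.
B3 to D4 spans +3 semitones.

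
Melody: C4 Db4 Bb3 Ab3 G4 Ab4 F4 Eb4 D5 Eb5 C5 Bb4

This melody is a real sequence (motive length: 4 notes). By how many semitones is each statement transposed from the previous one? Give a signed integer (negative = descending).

7

The 4-note cells begin on C4, G4, D5 — each up a 5th from the last.
C4→G4 is 67 − 60 = 7 semitones.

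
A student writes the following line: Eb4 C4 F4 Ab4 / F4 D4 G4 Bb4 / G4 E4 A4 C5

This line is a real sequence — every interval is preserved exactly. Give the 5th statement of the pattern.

B4 G#4 C#5 E5

The 4-note cells begin on Eb4, F4, G4 — each up a 2nd from the last.
Carrying on: A4 → B4.
From B4 the exact shape gives B4 G#4 C#5 E5.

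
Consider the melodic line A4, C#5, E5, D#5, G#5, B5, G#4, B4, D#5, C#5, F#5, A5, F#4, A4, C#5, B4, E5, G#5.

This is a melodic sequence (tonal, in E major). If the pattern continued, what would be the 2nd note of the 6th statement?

E4

With 6-note cells, note 2 of each statement runs C#5, B4, A4.
Carrying that down a 2nd forward: G#4 → F#4 → E4.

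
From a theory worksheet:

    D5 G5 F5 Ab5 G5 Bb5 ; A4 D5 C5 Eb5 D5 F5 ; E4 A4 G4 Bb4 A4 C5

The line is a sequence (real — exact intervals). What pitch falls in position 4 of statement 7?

D3

The unit is 6 notes. Position-4 pitches of the 3 shown cells: Ab5, Eb5, Bb4.
Extending down a 4th: F4 → C4 → G3 → D3.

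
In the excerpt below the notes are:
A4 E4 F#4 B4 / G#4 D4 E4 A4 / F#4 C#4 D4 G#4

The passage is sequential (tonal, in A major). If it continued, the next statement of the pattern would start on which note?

Taking 4-note groups, the heads are A4, G#4, F#4: the pattern moves down a 2nd.
One more step down a 2nd gives E4.

E4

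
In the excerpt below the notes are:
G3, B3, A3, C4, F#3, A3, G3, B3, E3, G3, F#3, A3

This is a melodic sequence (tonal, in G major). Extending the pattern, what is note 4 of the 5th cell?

The unit is 4 notes. Position-4 pitches of the 3 shown cells: C4, B3, A3.
Extending down a 2nd: G3 → F#3.

F#3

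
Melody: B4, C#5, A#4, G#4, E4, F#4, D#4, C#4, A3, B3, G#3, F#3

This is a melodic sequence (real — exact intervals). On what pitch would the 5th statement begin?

The 4-note cells begin on B4, E4, A3 — each down a 5th from the last.
Continuing: D3 → G2. Statement 5 starts on G2.

G2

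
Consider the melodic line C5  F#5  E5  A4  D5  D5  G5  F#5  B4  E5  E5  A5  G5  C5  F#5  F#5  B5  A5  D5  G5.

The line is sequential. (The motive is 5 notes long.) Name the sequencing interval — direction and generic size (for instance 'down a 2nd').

The 5-note cells begin on C5, D5, E5, F#5 — each up a 2nd from the last.
From C5 to D5: up a 2nd.

up a 2nd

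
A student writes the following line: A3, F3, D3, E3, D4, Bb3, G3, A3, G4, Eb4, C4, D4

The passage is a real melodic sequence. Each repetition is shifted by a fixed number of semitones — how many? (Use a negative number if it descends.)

The 4-note cells begin on A3, D4, G4 — each up a 4th from the last.
A3 to D4 spans +5 semitones.

5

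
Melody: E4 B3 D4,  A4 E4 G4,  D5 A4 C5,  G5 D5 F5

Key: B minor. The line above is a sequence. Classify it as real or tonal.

real

Each cell has the same semitone pattern (-5, 3) — intervals are preserved exactly.
And C5 lies outside B minor, so the sequence is real rather than tonal.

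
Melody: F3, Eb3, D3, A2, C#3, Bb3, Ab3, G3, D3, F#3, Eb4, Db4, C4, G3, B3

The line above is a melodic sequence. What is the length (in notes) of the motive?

5

There are 15 notes; a 5-note unit gives 3 cells:
F3 Eb3 D3 A2 C#3 | Bb3 Ab3 G3 D3 F#3 | Eb4 Db4 C4 G3 B3
Every group is a transposition up a 4th of the one before; no shorter unit works.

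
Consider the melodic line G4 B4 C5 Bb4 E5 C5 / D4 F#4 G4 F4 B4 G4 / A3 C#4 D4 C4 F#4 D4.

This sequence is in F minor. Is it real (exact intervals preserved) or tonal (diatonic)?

Each cell has the same semitone pattern (4, 1, -2, 6, -4) — intervals are preserved exactly.
And B4 lies outside F minor, so the sequence is real rather than tonal.

real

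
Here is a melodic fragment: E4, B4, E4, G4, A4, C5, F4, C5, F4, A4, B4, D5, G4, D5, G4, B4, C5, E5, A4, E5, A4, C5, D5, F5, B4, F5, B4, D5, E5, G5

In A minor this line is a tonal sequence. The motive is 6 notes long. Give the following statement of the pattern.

C5 G5 C5 E5 F5 A5

With a 6-note motive the entries are E4, F4, G4, A4, B4, each up a 2nd from the previous.
From C5 the diatonic shape gives C5 G5 C5 E5 F5 A5.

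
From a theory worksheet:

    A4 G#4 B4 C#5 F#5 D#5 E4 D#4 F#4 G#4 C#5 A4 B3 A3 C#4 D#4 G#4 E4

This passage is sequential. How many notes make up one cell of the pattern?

18 notes total. Splitting into 3 groups of 6:
A4 G#4 B4 C#5 F#5 D#5 | E4 D#4 F#4 G#4 C#5 A4 | B3 A3 C#4 D#4 G#4 E4
That's a consistent down a 4th shift per cell, and no other grouping gives one.

6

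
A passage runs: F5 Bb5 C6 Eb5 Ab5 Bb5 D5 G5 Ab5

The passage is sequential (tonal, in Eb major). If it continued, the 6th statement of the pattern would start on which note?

Ab4

With a 3-note motive the entries are F5, Eb5, D5, each down a 2nd from the previous.
Continuing: C5 → Bb4 → Ab4. Statement 6 starts on Ab4.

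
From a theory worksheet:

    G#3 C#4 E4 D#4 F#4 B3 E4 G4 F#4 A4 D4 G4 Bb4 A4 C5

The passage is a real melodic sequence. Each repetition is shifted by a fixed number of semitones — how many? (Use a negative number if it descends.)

With a 5-note motive the entries are G#3, B3, D4, each up a 3rd from the previous.
Counting half-steps from G#3 to B3: 3.

3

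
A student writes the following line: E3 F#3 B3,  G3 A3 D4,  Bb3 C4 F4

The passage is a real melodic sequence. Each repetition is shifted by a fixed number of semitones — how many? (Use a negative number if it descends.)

3

The 3-note cells begin on E3, G3, Bb3 — each up a 3rd from the last.
E3→G3 is 55 − 52 = 3 semitones.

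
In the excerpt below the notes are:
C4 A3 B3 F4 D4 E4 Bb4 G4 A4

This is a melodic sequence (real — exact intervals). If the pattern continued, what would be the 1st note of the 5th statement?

Ab5

Grouping in 3s, the 1st note of each cell is C4, F4, Bb4.
Carrying that up a 4th forward: Eb5 → Ab5.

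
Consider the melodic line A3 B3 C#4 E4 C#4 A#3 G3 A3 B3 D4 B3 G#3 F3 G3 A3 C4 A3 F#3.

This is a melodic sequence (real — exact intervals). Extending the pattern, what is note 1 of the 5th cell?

The unit is 6 notes. Position-1 pitches of the 3 shown cells: A3, G3, F3.
Carrying that down a 2nd forward: Eb3 → Db3.

Db3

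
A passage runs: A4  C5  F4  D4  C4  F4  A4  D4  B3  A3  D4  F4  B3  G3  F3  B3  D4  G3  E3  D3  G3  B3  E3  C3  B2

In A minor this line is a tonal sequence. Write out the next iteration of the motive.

E3 G3 C3 A2 G2

Unit = 5 notes; the statements start on A4, F4, D4, B3, G3, moving down a 3rd each time.
So cell 6 is E3 G3 C3 A2 G2.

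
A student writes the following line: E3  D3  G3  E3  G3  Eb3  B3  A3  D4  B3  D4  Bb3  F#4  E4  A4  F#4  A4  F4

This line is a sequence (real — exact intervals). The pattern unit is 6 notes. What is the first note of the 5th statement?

G#5

Taking 6-note groups, the heads are E3, B3, F#4: the pattern moves up a 5th.
Extending the heads up a 5th: C#5 → G#5.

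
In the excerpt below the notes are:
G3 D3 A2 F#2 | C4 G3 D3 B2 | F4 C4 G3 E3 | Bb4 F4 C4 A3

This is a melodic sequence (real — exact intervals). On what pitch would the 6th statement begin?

The 4-note cells begin on G3, C4, F4, Bb4 — each up a 4th from the last.
Continuing: Eb5 → Ab5. Statement 6 starts on Ab5.

Ab5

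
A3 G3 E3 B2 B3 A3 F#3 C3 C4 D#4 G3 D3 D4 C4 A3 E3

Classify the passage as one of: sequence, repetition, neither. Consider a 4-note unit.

Note 2 of cell 3 is D#4; if this were a sequence it would be B3. No unit length gives a consistent transposition pattern.

neither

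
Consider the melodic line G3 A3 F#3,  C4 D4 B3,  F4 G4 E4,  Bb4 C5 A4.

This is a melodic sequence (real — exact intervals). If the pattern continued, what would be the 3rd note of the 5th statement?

The unit is 3 notes. Position-3 pitches of the 4 shown cells: F#3, B3, E4, A4.
Each moves up a 4th; the next is D5.

D5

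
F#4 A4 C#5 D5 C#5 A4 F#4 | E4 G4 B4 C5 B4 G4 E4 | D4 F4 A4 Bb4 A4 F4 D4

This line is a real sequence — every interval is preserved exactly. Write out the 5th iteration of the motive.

Bb3 Db4 F4 Gb4 F4 Db4 Bb3

Taking 7-note groups, the heads are F#4, E4, D4: the pattern moves down a 2nd.
Carrying on: C4 → Bb3.
From Bb3 the exact shape gives Bb3 Db4 F4 Gb4 F4 Db4 Bb3.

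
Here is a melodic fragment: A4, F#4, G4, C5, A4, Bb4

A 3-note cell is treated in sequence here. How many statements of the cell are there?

6 notes in groups of 3 gives 6/3 = 2 statements.
Starts: A4, C5 — each up a 3rd.

2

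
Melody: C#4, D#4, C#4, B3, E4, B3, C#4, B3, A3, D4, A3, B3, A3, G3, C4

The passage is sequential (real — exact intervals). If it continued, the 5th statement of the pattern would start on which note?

F3

Unit = 5 notes; the statements start on C#4, B3, A3, moving down a 2nd each time.
Continuing: G3 → F3. Statement 5 starts on F3.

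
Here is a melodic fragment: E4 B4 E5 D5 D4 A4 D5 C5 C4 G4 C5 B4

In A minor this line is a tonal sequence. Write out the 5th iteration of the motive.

A3 E4 A4 G4

Unit = 4 notes; the statements start on E4, D4, C4, moving down a 2nd each time.
Continuing the starts: B3 → A3.
Statement 5 starts on A3 and keeps the same diatonic contour: A3 E4 A4 G4.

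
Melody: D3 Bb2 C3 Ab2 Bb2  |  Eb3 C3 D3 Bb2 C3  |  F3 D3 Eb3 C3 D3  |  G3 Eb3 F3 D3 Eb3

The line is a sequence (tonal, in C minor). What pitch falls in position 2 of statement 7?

With 5-note cells, note 2 of each statement runs Bb2, C3, D3, Eb3.
Extending up a 2nd: F3 → G3 → Ab3.

Ab3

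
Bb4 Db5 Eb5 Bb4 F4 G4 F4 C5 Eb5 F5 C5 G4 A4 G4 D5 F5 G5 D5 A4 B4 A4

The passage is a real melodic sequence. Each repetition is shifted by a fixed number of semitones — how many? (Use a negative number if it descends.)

The 7-note cells begin on Bb4, C5, D5 — each up a 2nd from the last.
Bb4 to C5 spans +2 semitones.

2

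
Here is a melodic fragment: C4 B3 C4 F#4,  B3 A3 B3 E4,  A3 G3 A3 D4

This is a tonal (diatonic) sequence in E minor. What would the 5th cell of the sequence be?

F#3 E3 F#3 B3

With a 4-note motive the entries are C4, B3, A3, each down a 2nd from the previous.
Carrying on: G3 → F#3.
So cell 5 is F#3 E3 F#3 B3.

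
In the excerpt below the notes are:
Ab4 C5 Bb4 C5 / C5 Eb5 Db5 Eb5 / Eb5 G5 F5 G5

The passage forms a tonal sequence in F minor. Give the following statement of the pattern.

Unit = 4 notes; the statements start on Ab4, C5, Eb5, moving up a 3rd each time.
So cell 4 is G5 Bb5 Ab5 Bb5.

G5 Bb5 Ab5 Bb5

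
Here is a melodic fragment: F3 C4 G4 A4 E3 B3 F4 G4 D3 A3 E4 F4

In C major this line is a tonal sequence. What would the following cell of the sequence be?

C3 G3 D4 E4

Unit = 4 notes; the statements start on F3, E3, D3, moving down a 2nd each time.
So cell 4 is C3 G3 D4 E4.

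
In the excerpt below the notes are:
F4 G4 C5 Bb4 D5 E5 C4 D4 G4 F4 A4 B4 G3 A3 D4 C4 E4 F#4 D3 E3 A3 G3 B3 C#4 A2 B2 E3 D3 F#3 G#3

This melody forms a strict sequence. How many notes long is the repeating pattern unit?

Try groups of 6 (5 cells in 30 notes):
F4 G4 C5 Bb4 D5 E5 | C4 D4 G4 F4 A4 B4 | G3 A3 D4 C4 E4 F#4 | D3 E3 A3 G3 B3 C#4 | A2 B2 E3 D3 F#3 G#3
That's a consistent down a 4th shift per cell, and no other grouping gives one.

6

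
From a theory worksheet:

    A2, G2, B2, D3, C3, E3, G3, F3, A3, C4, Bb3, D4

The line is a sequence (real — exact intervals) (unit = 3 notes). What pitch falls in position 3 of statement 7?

F5

With 3-note cells, note 3 of each statement runs B2, E3, A3, D4.
Extending up a 4th: G4 → C5 → F5.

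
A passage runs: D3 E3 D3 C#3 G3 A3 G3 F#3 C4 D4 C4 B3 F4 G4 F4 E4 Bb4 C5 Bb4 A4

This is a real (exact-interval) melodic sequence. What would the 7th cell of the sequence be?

Ab5 Bb5 Ab5 G5

The 4-note cells begin on D3, G3, C4, F4, Bb4 — each up a 4th from the last.
Continuing the starts: Eb5 → Ab5.
So cell 7 is Ab5 Bb5 Ab5 G5.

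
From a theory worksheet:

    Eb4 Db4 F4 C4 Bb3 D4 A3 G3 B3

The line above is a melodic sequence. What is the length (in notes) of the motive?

3

Try groups of 3 (3 cells in 9 notes):
Eb4 Db4 F4 | C4 Bb3 D4 | A3 G3 B3
Each cell is the previous one down a 3rd — so the unit is 3 notes.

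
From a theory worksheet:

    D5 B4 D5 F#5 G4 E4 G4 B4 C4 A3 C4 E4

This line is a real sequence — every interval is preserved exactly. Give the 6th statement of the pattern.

Unit = 4 notes; the statements start on D5, G4, C4, moving down a 5th each time.
Continuing the starts: F3 → Bb2 → Eb2.
Statement 6 starts on Eb2 and keeps the same exact contour: Eb2 C2 Eb2 G2.

Eb2 C2 Eb2 G2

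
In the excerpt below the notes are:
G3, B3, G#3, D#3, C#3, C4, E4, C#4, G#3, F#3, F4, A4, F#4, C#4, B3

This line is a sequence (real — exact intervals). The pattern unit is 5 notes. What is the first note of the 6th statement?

Ab5

Taking 5-note groups, the heads are G3, C4, F4: the pattern moves up a 4th.
Continuing: Bb4 → Eb5 → Ab5. Statement 6 starts on Ab5.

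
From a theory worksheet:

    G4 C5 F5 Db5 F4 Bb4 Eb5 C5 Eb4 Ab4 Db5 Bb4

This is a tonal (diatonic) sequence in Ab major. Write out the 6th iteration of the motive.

Bb3 Eb4 Ab4 F4

Taking 4-note groups, the heads are G4, F4, Eb4: the pattern moves down a 2nd.
Continuing the starts: Db4 → C4 → Bb3.
So cell 6 is Bb3 Eb4 Ab4 F4.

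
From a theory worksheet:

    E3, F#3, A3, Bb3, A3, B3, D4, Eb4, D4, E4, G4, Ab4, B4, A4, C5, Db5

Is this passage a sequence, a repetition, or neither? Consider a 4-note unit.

neither

Note 1 of cell 4 is B4; if this were a sequence it would be G4. No unit length gives a consistent transposition pattern.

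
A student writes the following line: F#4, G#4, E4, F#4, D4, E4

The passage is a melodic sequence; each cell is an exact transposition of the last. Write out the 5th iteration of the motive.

Bb3 C4

Taking 2-note groups, the heads are F#4, E4, D4: the pattern moves down a 2nd.
Extending down a 2nd: C4 → Bb3.
From Bb3 the exact shape gives Bb3 C4.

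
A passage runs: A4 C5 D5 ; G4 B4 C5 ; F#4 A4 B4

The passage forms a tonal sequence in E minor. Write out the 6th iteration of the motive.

C4 E4 F#4

With a 3-note motive the entries are A4, G4, F#4, each down a 2nd from the previous.
Extending down a 2nd: E4 → D4 → C4.
From C4 the diatonic shape gives C4 E4 F#4.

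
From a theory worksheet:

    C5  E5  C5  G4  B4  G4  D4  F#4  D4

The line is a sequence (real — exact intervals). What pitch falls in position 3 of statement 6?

The unit is 3 notes. Position-3 pitches of the 3 shown cells: C5, G4, D4.
Each moves down a 4th. Continuing: A3 → E3 → B2.

B2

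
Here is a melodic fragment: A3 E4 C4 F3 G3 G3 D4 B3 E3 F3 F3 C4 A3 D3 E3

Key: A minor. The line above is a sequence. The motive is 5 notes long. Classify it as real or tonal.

tonal

Every note is diatonic to A minor.
Cell 1 has -4 semitones from note 2 to 3, but cell 2 has -3 — the interval quality changes while the contour stays the same, which is the hallmark of a tonal sequence.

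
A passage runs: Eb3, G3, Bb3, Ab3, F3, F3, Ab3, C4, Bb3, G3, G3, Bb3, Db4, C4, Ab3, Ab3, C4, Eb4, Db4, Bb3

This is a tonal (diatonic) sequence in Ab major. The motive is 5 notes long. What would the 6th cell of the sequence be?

C4 Eb4 G4 F4 Db4

Unit = 5 notes; the statements start on Eb3, F3, G3, Ab3, moving up a 2nd each time.
Extending up a 2nd: Bb3 → C4.
From C4 the diatonic shape gives C4 Eb4 G4 F4 Db4.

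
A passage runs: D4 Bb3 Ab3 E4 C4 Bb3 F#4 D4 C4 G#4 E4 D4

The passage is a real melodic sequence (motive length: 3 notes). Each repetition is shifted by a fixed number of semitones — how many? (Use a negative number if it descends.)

The 3-note cells begin on D4, E4, F#4, G#4 — each up a 2nd from the last.
D4 to E4 spans +2 semitones.

2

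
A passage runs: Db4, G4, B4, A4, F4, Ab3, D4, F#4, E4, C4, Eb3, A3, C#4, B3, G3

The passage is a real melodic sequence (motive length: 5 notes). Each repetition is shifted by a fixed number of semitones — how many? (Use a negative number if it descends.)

-5

Taking 5-note groups, the heads are Db4, Ab3, Eb3: the pattern moves down a 4th.
Db4 to Ab3 spans -5 semitones.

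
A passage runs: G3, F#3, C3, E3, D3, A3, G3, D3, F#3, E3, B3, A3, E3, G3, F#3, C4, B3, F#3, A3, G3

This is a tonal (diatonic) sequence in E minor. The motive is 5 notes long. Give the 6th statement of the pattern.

E4 D4 A3 C4 B3

With a 5-note motive the entries are G3, A3, B3, C4, each up a 2nd from the previous.
Carrying on: D4 → E4.
So cell 6 is E4 D4 A3 C4 B3.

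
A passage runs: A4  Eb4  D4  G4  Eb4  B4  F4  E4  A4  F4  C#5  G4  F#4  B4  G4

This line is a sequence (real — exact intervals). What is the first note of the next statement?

D#5

With a 5-note motive the entries are A4, B4, C#5, each up a 2nd from the previous.
One more step up a 2nd gives D#5.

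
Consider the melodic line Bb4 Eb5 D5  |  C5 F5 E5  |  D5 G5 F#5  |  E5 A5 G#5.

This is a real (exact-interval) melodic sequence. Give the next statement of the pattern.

F#5 B5 A#5

Unit = 3 notes; the statements start on Bb4, C5, D5, E5, moving up a 2nd each time.
Statement 5 starts on F#5 and keeps the same exact contour: F#5 B5 A#5.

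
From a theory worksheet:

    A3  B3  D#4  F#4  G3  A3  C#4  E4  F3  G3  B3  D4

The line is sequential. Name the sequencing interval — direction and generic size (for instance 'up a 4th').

Unit = 4 notes; the statements start on A3, G3, F3, moving down a 2nd each time.
From A3 to G3: down a 2nd.

down a 2nd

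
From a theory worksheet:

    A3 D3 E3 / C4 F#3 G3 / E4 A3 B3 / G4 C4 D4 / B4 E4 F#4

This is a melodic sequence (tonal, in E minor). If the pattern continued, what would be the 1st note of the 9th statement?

Grouping in 3s, the 1st note of each cell is A3, C4, E4, G4, B4.
Carrying that up a 3rd forward: D5 → F#5 → A5 → C6.

C6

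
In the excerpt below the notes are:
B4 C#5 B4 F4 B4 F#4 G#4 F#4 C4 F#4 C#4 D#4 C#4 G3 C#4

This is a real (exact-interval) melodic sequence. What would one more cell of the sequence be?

G#3 A#3 G#3 D3 G#3

Taking 5-note groups, the heads are B4, F#4, C#4: the pattern moves down a 4th.
From G#3 the exact shape gives G#3 A#3 G#3 D3 G#3.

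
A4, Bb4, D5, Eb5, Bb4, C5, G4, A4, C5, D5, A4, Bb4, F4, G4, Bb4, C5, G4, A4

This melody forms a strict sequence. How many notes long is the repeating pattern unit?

There are 18 notes; a 6-note unit gives 3 cells:
A4 Bb4 D5 Eb5 Bb4 C5 | G4 A4 C5 D5 A4 Bb4 | F4 G4 Bb4 C5 G4 A4
Every group is a transposition down a 2nd of the one before; no shorter unit works.

6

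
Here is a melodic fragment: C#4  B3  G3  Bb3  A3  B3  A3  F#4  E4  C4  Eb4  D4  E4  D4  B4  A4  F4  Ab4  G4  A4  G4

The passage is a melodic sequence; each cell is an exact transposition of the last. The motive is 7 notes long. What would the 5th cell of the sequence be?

A5 G5 Eb5 Gb5 F5 G5 F5

With a 7-note motive the entries are C#4, F#4, B4, each up a 4th from the previous.
Extending up a 4th: E5 → A5.
Statement 5 starts on A5 and keeps the same exact contour: A5 G5 Eb5 Gb5 F5 G5 F5.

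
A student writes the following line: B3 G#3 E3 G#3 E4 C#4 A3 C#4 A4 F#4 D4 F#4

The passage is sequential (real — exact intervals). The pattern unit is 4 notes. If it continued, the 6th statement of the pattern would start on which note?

C6

The 4-note cells begin on B3, E4, A4 — each up a 4th from the last.
Continuing: D5 → G5 → C6. Statement 6 starts on C6.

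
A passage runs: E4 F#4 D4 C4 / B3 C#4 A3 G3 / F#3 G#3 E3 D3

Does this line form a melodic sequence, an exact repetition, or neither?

Each 4-note cell is the previous one transposed down a 4th.

sequence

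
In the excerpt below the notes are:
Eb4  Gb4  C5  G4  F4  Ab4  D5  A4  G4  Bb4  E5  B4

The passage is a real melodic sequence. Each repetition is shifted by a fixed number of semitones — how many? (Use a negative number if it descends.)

Unit = 4 notes; the statements start on Eb4, F4, G4, moving up a 2nd each time.
Eb4→F4 is 65 − 63 = 2 semitones.

2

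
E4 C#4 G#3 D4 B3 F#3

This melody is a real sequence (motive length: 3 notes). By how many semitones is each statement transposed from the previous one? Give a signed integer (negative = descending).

-2

Taking 3-note groups, the heads are E4, D4: the pattern moves down a 2nd.
E4 to D4 spans -2 semitones.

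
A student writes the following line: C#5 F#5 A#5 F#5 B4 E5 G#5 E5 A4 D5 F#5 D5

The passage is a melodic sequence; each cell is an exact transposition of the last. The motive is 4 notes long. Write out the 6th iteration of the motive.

The 4-note cells begin on C#5, B4, A4 — each down a 2nd from the last.
Extending down a 2nd: G4 → F4 → Eb4.
From Eb4 the exact shape gives Eb4 Ab4 C5 Ab4.

Eb4 Ab4 C5 Ab4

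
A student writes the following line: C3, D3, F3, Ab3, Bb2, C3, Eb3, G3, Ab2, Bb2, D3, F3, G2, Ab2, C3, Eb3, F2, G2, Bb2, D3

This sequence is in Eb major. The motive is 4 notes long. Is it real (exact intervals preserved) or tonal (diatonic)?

Every note is diatonic to Eb major.
Cell 1 has +3 semitones from note 3 to 4, but cell 2 has +4 — the interval quality changes while the contour stays the same, which is the hallmark of a tonal sequence.

tonal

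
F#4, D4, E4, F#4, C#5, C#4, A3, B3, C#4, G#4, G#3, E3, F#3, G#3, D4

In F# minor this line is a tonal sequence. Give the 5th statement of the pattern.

Taking 5-note groups, the heads are F#4, C#4, G#3: the pattern moves down a 4th.
Carrying on: D3 → A2.
From A2 the diatonic shape gives A2 F#2 G#2 A2 E3.

A2 F#2 G#2 A2 E3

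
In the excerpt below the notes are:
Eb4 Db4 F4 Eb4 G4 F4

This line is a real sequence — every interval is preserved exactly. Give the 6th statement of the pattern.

C#5 B4

Taking 2-note groups, the heads are Eb4, F4, G4: the pattern moves up a 2nd.
Extending up a 2nd: A4 → B4 → C#5.
Statement 6 starts on C#5 and keeps the same exact contour: C#5 B4.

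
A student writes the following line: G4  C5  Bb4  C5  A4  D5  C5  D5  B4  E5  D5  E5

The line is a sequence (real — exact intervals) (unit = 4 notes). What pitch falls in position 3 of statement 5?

F#5

With 4-note cells, note 3 of each statement runs Bb4, C5, D5.
Carrying that up a 2nd forward: E5 → F#5.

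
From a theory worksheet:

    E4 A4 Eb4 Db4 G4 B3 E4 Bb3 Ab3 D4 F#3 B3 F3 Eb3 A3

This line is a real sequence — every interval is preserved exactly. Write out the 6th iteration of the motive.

Taking 5-note groups, the heads are E4, B3, F#3: the pattern moves down a 4th.
Continuing the starts: C#3 → G#2 → D#2.
Statement 6 starts on D#2 and keeps the same exact contour: D#2 G#2 D2 C2 F#2.

D#2 G#2 D2 C2 F#2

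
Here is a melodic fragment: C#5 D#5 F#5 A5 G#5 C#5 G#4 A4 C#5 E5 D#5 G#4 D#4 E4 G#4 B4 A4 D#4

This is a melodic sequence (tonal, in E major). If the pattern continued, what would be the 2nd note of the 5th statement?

F#3

The unit is 6 notes. Position-2 pitches of the 3 shown cells: D#5, A4, E4.
Each moves down a 4th. Continuing: B3 → F#3.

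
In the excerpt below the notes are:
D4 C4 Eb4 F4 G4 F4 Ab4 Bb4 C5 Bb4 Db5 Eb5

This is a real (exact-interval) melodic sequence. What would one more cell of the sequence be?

The 4-note cells begin on D4, G4, C5 — each up a 4th from the last.
Statement 4 starts on F5 and keeps the same exact contour: F5 Eb5 Gb5 Ab5.

F5 Eb5 Gb5 Ab5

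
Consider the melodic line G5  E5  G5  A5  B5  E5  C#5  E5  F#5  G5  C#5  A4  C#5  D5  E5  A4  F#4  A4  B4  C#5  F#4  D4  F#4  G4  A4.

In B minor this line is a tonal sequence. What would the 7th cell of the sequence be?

The 5-note cells begin on G5, E5, C#5, A4, F#4 — each down a 3rd from the last.
Extending down a 3rd: D4 → B3.
From B3 the diatonic shape gives B3 G3 B3 C#4 D4.

B3 G3 B3 C#4 D4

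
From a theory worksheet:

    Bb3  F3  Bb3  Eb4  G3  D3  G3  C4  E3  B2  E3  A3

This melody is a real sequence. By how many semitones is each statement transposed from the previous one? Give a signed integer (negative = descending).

-3

Taking 4-note groups, the heads are Bb3, G3, E3: the pattern moves down a 3rd.
Bb3→G3 is 55 − 58 = -3 semitones.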